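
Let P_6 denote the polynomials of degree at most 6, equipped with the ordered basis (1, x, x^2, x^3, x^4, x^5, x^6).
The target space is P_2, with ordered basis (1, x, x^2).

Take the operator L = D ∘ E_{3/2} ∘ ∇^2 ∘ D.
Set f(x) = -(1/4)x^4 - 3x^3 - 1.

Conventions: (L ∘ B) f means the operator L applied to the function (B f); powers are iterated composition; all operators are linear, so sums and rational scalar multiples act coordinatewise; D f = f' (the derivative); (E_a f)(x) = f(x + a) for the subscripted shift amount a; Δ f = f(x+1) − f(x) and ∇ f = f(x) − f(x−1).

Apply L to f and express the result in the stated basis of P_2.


the image equals g(x) = -6

D f = -x^3 - 9x^2
∇ D f = -3x^2 - 15x + 8
∇ ∇ D f = -6x - 12
E_{3/2} ∇^2 D f = -6x - 21
D E_{3/2} ∇^2 D f = -6


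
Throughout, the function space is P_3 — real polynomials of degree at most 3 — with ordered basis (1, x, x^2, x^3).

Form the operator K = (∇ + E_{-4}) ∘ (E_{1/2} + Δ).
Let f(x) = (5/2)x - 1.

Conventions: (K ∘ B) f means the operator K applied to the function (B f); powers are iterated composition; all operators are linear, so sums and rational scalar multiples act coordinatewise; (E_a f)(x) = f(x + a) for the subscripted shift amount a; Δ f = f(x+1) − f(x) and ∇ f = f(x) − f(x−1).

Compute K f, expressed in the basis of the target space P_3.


the result is g(x) = (5/2)x - 19/4

E_{1/2} f = (5/2)x + 1/4
Δ f = 5/2
(E_{1/2} + Δ) f = (5/2)x + 11/4
∇ (E_{1/2} + Δ) f = 5/2
E_{-4} (E_{1/2} + Δ) f = (5/2)x - 29/4
(∇ + E_{-4}) (E_{1/2} + Δ) f = (5/2)x - 19/4


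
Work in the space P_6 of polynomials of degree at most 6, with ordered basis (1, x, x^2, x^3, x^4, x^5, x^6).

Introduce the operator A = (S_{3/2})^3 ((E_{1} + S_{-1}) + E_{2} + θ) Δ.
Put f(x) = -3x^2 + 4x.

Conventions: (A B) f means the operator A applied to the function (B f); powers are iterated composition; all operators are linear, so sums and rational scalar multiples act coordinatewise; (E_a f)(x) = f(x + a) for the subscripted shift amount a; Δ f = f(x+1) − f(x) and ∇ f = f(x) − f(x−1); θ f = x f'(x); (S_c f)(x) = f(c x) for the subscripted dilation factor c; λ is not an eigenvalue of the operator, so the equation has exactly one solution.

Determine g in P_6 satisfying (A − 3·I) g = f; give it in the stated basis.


g(x) = x^2 + (19/6)x + 37/6

write g with unknown coordinates in the stated basis and equate coefficients in (A − 3·I) g = f
solving from the highest basis element down gives g = x^2 + (19/6)x + 37/6
check: A g = (27/2)x + 37/2
so A g − 3·g = -3x^2 + 4x = f ✓


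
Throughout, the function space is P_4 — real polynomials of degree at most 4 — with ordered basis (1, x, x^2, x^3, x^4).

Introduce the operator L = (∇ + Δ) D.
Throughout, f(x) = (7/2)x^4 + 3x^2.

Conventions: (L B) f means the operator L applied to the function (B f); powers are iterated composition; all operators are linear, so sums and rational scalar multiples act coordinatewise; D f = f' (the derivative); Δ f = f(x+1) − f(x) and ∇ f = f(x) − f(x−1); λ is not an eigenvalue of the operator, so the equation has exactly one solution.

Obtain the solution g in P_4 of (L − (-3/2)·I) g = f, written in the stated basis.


the image equals g(x) = (7/3)x^4 - (106/3)x^2 + 736/9

write g with unknown coordinates in the stated basis and equate coefficients in (L − (-3/2)·I) g = f
solving from the highest basis element down gives g = (7/3)x^4 - (106/3)x^2 + 736/9
check: L g = 56x^2 - 368/3
so L g − (-3/2)·g = (7/2)x^4 + 3x^2 = f ✓


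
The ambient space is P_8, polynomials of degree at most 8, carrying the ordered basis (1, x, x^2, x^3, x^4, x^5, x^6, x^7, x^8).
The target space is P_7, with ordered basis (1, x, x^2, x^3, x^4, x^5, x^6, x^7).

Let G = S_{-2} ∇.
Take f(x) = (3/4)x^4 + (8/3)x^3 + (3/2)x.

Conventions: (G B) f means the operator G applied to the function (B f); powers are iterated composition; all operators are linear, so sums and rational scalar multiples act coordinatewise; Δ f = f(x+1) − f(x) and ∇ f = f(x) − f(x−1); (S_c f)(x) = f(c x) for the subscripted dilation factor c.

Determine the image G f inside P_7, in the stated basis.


∇ f = 3x^3 + (7/2)x^2 - 5x + 41/12
S_{-2} ∇ f = -24x^3 + 14x^2 + 10x + 41/12

g(x) = -24x^3 + 14x^2 + 10x + 41/12


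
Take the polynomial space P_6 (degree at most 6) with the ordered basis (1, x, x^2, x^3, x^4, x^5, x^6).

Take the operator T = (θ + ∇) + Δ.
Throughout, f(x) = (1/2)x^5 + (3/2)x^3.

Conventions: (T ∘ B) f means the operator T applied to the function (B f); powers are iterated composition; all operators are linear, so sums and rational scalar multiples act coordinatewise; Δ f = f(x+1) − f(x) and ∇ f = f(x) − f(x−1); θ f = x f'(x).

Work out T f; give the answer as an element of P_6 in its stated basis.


the image equals g(x) = (5/2)x^5 + 5x^4 + (9/2)x^3 + 19x^2 + 4

θ f = (5/2)x^5 + (9/2)x^3
∇ f = (5/2)x^4 - 5x^3 + (19/2)x^2 - 7x + 2
(θ + ∇) f = (5/2)x^5 + (5/2)x^4 - (1/2)x^3 + (19/2)x^2 - 7x + 2
Δ f = (5/2)x^4 + 5x^3 + (19/2)x^2 + 7x + 2
((θ + ∇) + Δ) f = (5/2)x^5 + 5x^4 + (9/2)x^3 + 19x^2 + 4


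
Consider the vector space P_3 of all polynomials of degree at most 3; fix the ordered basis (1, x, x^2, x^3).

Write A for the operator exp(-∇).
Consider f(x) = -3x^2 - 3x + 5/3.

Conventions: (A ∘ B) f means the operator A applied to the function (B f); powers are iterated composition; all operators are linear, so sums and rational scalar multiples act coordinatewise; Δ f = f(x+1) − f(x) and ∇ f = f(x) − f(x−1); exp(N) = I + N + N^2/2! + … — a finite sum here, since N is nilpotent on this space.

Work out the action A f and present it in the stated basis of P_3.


order-1 term: 6x
order-2 term: -3
the series for exp(-∇) f terminates at order 2
exp(-∇) f = -3x^2 + 3x - 4/3

g(x) = -3x^2 + 3x - 4/3


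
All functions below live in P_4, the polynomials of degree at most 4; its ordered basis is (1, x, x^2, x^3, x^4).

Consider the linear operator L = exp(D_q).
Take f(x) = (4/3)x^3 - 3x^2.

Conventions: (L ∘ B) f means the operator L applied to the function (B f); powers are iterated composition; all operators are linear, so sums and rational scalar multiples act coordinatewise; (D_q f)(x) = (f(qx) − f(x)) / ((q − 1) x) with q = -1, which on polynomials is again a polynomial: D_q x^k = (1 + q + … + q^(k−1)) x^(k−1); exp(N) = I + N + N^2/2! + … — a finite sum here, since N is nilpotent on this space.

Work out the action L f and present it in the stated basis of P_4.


the result is g(x) = (4/3)x^3 - (5/3)x^2

order-1 term: (4/3)x^2
the series for exp(D_q) f terminates at order 1
exp(D_q) f = (4/3)x^3 - (5/3)x^2


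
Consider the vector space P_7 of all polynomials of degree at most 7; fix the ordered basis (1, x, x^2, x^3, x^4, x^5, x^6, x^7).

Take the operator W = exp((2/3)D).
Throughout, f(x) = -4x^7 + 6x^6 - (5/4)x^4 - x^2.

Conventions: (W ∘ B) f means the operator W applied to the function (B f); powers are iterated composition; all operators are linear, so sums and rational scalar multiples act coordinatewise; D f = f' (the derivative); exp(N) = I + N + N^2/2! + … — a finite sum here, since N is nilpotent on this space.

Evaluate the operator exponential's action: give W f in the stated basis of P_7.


g(x) = -4x^7 - (38/3)x^6 - (40/3)x^5 - (295/108)x^4 + (370/81)x^3 + (193/81)x^2 - (388/729)x - 872/2187

order-1 term: -(56/3)x^6 + 24x^5 - (10/3)x^3 - (4/3)x
order-2 term: -(112/3)x^5 + 40x^4 - (10/3)x^2 - 4/9
order-3 term: -(1120/27)x^4 + (320/9)x^3 - (40/27)x
order-4 term: -(2240/81)x^3 + (160/9)x^2 - 20/81
order-5 term: -(896/81)x^2 + (128/27)x
order-6 term: -(1792/729)x + 128/243
order-7 term: -512/2187
the series for exp((2/3)D) f terminates at order 7
exp((2/3)D) f = -4x^7 - (38/3)x^6 - (40/3)x^5 - (295/108)x^4 + (370/81)x^3 + (193/81)x^2 - (388/729)x - 872/2187


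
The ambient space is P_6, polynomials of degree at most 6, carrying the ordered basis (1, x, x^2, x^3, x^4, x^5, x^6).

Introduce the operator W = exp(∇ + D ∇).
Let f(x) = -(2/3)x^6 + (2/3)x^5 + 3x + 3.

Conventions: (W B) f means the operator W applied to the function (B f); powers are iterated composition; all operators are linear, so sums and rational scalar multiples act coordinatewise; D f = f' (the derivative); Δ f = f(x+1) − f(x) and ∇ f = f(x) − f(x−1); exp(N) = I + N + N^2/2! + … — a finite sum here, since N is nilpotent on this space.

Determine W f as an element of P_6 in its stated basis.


order-1 term: -4x^5 - (20/3)x^4 + (100/3)x^3 - (130/3)x^2 + 26x - 3
order-2 term: -10x^4 - (100/3)x^3 + 70x^2 + (10/3)x - 44
order-3 term: -(40/3)x^3 - (160/3)x^2 + 40x + 110/3
order-4 term: -10x^2 - (110/3)x + 10/3
order-5 term: -4x - 28/3
order-6 term: -2/3
the series for exp(∇ + D ∇) f terminates at order 6
exp(∇ + D ∇) f = -(2/3)x^6 - (10/3)x^5 - (50/3)x^4 - (40/3)x^3 - (110/3)x^2 + (95/3)x - 14

the result is g(x) = -(2/3)x^6 - (10/3)x^5 - (50/3)x^4 - (40/3)x^3 - (110/3)x^2 + (95/3)x - 14


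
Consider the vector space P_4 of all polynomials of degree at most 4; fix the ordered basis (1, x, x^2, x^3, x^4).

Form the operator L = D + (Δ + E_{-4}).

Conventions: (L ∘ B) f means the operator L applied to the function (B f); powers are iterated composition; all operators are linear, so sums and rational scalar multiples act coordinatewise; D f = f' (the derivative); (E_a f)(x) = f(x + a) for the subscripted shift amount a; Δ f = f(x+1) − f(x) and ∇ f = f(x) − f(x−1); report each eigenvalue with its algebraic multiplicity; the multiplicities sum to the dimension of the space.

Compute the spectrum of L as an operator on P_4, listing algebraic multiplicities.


image of 1: 1
image of x: x - 2
image of x^2: x^2 - 4x + 17
image of x^3: x^3 - 6x^2 + 51x - 63
image of x^4: x^4 - 8x^3 + 102x^2 - 252x + 257
the matrix is upper triangular; its diagonal is (1, 1, 1, 1, 1)
for a triangular matrix the eigenvalues are the diagonal entries, with algebraic multiplicity their repetition count

λ = 1 (multiplicity 5)


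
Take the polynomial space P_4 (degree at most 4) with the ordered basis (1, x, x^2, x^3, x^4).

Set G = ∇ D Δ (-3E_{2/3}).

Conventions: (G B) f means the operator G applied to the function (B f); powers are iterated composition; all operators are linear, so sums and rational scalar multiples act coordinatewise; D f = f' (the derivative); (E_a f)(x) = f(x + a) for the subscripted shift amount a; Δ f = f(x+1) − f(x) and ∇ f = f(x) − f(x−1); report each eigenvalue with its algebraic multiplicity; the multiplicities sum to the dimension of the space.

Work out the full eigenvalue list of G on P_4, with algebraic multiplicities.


λ = 0 (multiplicity 5)

image of 1: 0
image of x: 0
image of x^2: 0
image of x^3: -18
image of x^4: -72x - 48
the matrix is upper triangular; its diagonal is (0, 0, 0, 0, 0)
for a triangular matrix the eigenvalues are the diagonal entries, with algebraic multiplicity their repetition count


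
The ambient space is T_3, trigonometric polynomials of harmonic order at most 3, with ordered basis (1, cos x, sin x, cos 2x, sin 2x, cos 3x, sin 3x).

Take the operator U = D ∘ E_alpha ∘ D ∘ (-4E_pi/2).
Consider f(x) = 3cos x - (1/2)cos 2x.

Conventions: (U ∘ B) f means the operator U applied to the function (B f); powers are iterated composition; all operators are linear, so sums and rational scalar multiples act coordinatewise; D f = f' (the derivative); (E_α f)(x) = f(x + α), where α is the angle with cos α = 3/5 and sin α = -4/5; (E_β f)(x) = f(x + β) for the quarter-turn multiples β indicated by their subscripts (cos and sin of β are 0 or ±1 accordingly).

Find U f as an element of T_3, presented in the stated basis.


the result is g(x) = (48/5)cos x - (36/5)sin x - (56/25)cos 2x + (192/25)sin 2x

E_pi/2 f = -3sin x + (1/2)cos 2x
(-4E_pi/2) f = 12sin x - 2cos 2x
D (-4E_pi/2) f = 12cos x + 4sin 2x
E_alpha D (-4E_pi/2) f = (36/5)cos x + (48/5)sin x - (96/25)cos 2x - (28/25)sin 2x
D (E_alpha ∘ D ∘ (-4E_pi/2)) f = (48/5)cos x - (36/5)sin x - (56/25)cos 2x + (192/25)sin 2x


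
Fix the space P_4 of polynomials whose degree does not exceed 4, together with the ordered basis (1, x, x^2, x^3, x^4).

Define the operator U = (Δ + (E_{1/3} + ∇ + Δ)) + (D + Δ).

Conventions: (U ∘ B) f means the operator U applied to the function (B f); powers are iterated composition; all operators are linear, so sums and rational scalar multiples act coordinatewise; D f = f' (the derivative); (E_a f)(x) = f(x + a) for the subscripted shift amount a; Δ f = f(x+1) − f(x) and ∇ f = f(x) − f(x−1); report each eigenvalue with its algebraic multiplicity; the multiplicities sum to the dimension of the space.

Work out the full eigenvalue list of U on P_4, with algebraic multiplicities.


image of 1: 1
image of x: x + 16/3
image of x^2: x^2 + (32/3)x + 19/9
image of x^3: x^3 + 16x^2 + (19/3)x + 109/27
image of x^4: x^4 + (64/3)x^3 + (38/3)x^2 + (436/27)x + 163/81
the matrix is upper triangular; its diagonal is (1, 1, 1, 1, 1)
for a triangular matrix the eigenvalues are the diagonal entries, with algebraic multiplicity their repetition count

λ = 1 (multiplicity 5)


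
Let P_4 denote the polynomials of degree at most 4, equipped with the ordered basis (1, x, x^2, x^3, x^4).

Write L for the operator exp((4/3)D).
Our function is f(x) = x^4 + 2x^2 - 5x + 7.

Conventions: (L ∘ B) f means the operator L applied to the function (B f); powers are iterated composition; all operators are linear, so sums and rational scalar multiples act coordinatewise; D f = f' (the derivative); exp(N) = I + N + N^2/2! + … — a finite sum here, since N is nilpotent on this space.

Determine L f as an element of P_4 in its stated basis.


the result is g(x) = x^4 + (16/3)x^3 + (38/3)x^2 + (265/27)x + 571/81

order-1 term: (16/3)x^3 + (16/3)x - 20/3
order-2 term: (32/3)x^2 + 32/9
order-3 term: (256/27)x
order-4 term: 256/81
the series for exp((4/3)D) f terminates at order 4
exp((4/3)D) f = x^4 + (16/3)x^3 + (38/3)x^2 + (265/27)x + 571/81


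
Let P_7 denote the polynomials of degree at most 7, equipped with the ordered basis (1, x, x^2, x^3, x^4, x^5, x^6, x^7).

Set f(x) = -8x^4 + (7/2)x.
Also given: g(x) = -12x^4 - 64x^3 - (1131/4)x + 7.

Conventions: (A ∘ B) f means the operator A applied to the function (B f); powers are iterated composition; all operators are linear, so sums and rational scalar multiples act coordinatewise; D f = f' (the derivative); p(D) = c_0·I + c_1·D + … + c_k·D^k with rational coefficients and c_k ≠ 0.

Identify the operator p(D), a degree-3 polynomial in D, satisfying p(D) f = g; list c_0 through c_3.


c_0 = 3/2, c_1 = 2, c_2 = 0, c_3 = 3/2

D^0 f = -8x^4 + (7/2)x
D^1 f = -32x^3 + 7/2
D^2 f = -96x^2
D^3 f = -192x
matching coefficients of g against c_0 f + c_1 Df + … from the top degree down determines the c_i
solution: c_0 = 3/2, c_1 = 2, c_2 = 0, c_3 = 3/2


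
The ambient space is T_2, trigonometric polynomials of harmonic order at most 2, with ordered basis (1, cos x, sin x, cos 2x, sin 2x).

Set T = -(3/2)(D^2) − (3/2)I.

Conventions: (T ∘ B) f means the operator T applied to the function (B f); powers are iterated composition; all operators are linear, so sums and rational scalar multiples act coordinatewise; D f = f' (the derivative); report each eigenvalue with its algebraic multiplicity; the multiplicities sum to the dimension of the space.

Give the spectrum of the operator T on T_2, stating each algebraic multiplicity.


λ = -3/2 (multiplicity 1), λ = 0 (multiplicity 2), λ = 9/2 (multiplicity 2)

image of 1: -3/2
image of cos x: 0
image of sin x: 0
image of cos 2x: (9/2)cos 2x
image of sin 2x: (9/2)sin 2x
the matrix is diagonal; its diagonal is (-3/2, 0, 0, 9/2, 9/2)
for a triangular matrix the eigenvalues are the diagonal entries, with algebraic multiplicity their repetition count


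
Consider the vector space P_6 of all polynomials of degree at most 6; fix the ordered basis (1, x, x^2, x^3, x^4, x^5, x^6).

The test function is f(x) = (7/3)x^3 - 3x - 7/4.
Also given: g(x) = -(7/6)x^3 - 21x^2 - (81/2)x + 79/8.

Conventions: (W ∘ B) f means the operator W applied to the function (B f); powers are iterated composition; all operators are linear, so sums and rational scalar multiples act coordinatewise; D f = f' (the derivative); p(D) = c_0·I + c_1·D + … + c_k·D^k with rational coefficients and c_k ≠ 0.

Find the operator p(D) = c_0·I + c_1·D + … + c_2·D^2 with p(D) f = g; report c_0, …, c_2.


p(D) = -(1/2)·I − 3·D − 3·D^2, i.e. c_0 = -1/2, c_1 = -3, c_2 = -3

D^0 f = (7/3)x^3 - 3x - 7/4
D^1 f = 7x^2 - 3
D^2 f = 14x
matching coefficients of g against c_0 f + c_1 Df + … from the top degree down determines the c_i
solution: c_0 = -1/2, c_1 = -3, c_2 = -3


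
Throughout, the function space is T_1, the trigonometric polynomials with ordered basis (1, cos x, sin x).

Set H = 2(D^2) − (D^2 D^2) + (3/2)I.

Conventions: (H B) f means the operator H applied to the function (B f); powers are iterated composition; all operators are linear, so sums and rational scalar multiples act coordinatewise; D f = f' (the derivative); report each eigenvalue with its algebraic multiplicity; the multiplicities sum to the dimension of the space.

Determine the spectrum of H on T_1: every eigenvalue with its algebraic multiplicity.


image of 1: 3/2
image of cos x: -(3/2)cos x
image of sin x: -(3/2)sin x
the matrix is diagonal; its diagonal is (3/2, -3/2, -3/2)
for a triangular matrix the eigenvalues are the diagonal entries, with algebraic multiplicity their repetition count

λ = -3/2 (multiplicity 2), λ = 3/2 (multiplicity 1)


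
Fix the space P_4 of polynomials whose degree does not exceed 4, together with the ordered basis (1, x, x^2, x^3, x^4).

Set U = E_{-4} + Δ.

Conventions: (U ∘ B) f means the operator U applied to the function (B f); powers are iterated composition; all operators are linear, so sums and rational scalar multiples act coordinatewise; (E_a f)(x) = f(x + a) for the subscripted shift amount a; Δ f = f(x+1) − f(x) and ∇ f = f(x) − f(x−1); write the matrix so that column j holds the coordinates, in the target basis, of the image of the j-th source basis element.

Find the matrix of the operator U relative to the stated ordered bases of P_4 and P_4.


the matrix is [[1, -3, 17, -63, 257]; [0, 1, -6, 51, -252]; [0, 0, 1, -9, 102]; [0, 0, 0, 1, -12]; [0, 0, 0, 0, 1]] (rows listed top to bottom)

image of 1: 1
image of x: x - 3
image of x^2: x^2 - 6x + 17
image of x^3: x^3 - 9x^2 + 51x - 63
image of x^4: x^4 - 12x^3 + 102x^2 - 252x + 257
each image's coordinates form column j of the matrix


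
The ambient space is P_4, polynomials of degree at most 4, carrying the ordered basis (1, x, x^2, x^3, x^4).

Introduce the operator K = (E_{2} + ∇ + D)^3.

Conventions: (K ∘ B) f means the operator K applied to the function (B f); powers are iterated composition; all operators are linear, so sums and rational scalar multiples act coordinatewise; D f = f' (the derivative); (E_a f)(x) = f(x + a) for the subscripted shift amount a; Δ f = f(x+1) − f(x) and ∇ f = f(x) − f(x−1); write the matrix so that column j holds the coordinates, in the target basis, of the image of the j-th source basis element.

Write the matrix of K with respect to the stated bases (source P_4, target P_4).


the matrix is [[1, 12, 105, 627, 2799]; [0, 1, 24, 315, 2508]; [0, 0, 1, 36, 630]; [0, 0, 0, 1, 48]; [0, 0, 0, 0, 1]] (rows listed top to bottom)

image of 1: 1
image of x: x + 12
image of x^2: x^2 + 24x + 105
image of x^3: x^3 + 36x^2 + 315x + 627
image of x^4: x^4 + 48x^3 + 630x^2 + 2508x + 2799
each image's coordinates form column j of the matrix


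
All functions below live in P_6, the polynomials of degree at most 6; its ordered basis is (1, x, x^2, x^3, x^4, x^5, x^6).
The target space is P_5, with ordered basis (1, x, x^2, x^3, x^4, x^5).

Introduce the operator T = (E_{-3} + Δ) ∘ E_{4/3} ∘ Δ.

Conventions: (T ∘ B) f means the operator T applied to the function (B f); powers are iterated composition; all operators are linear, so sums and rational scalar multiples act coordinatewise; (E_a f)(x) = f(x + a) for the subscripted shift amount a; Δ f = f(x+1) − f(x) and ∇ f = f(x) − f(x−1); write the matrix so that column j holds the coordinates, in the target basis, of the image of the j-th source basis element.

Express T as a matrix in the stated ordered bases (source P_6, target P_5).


the matrix is [[0, 1, -1/3, 55/3, 1615/27, 23501/81, 83693/81]; [0, 0, 2, -1, 220/3, 8075/27, 47002/27]; [0, 0, 0, 3, -2, 550/3, 8075/9]; [0, 0, 0, 0, 4, -10/3, 1100/3]; [0, 0, 0, 0, 0, 5, -5]; [0, 0, 0, 0, 0, 0, 6]] (rows listed top to bottom)

image of 1: 0
image of x: 1
image of x^2: 2x - 1/3
image of x^3: 3x^2 - x + 55/3
image of x^4: 4x^3 - 2x^2 + (220/3)x + 1615/27
image of x^5: 5x^4 - (10/3)x^3 + (550/3)x^2 + (8075/27)x + 23501/81
image of x^6: 6x^5 - 5x^4 + (1100/3)x^3 + (8075/9)x^2 + (47002/27)x + 83693/81
each image's coordinates form column j of the matrix


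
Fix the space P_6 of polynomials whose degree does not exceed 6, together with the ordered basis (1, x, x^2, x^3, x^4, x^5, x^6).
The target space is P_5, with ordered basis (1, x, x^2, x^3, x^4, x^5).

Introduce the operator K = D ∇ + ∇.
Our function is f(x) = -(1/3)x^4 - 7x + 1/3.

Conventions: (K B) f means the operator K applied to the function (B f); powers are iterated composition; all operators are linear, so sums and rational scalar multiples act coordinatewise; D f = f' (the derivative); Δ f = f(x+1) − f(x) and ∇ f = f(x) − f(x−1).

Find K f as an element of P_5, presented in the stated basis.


g(x) = -(4/3)x^3 - 2x^2 + (8/3)x - 8

∇ f = -(4/3)x^3 + 2x^2 - (4/3)x - 20/3
D ∇ f = -4x^2 + 4x - 4/3
∇ f = -(4/3)x^3 + 2x^2 - (4/3)x - 20/3
(D ∇ + ∇) f = -(4/3)x^3 - 2x^2 + (8/3)x - 8


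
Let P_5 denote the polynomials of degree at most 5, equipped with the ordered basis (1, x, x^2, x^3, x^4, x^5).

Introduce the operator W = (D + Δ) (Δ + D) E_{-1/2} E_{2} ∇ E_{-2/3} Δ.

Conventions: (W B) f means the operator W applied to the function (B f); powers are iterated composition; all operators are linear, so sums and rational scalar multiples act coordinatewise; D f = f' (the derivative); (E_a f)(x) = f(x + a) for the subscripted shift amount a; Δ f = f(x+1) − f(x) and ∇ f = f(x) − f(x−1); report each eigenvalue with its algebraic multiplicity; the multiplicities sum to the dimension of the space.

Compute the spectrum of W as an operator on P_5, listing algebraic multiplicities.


λ = 0 (multiplicity 6)

image of 1: 0
image of x: 0
image of x^2: 0
image of x^3: 0
image of x^4: 96
image of x^5: 480x + 640
the matrix is upper triangular; its diagonal is (0, 0, 0, 0, 0, 0)
for a triangular matrix the eigenvalues are the diagonal entries, with algebraic multiplicity their repetition count


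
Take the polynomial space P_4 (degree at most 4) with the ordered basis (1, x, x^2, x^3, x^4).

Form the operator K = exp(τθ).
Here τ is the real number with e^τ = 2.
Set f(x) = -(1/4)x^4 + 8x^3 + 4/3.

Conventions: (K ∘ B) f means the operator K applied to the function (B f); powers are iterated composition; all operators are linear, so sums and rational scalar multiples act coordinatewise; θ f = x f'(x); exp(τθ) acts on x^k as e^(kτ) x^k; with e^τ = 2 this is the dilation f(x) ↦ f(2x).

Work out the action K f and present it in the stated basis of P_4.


exp(τθ) x^k = e^(kτ) x^k; with e^τ = 2 this sends x^k to 2^k x^k
x^3 ↦ 8 x^3
x^4 ↦ 16 x^4
applying this coordinatewise to f: exp(τθ) f = -4x^4 + 64x^3 + 4/3

the image equals g(x) = -4x^4 + 64x^3 + 4/3


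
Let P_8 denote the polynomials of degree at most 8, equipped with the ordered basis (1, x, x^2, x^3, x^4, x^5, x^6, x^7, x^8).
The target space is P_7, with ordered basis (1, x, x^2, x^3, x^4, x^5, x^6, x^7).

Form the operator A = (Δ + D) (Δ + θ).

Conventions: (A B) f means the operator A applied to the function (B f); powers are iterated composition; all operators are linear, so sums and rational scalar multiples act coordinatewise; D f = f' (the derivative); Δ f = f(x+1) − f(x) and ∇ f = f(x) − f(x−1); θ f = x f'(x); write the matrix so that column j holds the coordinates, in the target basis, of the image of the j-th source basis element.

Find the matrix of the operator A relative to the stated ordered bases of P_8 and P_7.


the matrix is [[0, 2, 6, 12, 22, 40, 74, 140, 270]; [0, 0, 8, 21, 52, 115, 246, 525, 1128]; [0, 0, 0, 18, 48, 140, 360, 882, 2128]; [0, 0, 0, 0, 32, 90, 300, 875, 2408]; [0, 0, 0, 0, 0, 50, 150, 560, 1820]; [0, 0, 0, 0, 0, 0, 72, 231, 952]; [0, 0, 0, 0, 0, 0, 0, 98, 336]; [0, 0, 0, 0, 0, 0, 0, 0, 128]] (rows listed top to bottom)

image of 1: 0
image of x: 2
image of x^2: 8x + 6
image of x^3: 18x^2 + 21x + 12
image of x^4: 32x^3 + 48x^2 + 52x + 22
image of x^5: 50x^4 + 90x^3 + 140x^2 + 115x + 40
image of x^6: 72x^5 + 150x^4 + 300x^3 + 360x^2 + 246x + 74
image of x^7: 98x^6 + 231x^5 + 560x^4 + 875x^3 + 882x^2 + 525x + 140
image of x^8: 128x^7 + 336x^6 + 952x^5 + 1820x^4 + 2408x^3 + 2128x^2 + 1128x + 270
each image's coordinates form column j of the matrix


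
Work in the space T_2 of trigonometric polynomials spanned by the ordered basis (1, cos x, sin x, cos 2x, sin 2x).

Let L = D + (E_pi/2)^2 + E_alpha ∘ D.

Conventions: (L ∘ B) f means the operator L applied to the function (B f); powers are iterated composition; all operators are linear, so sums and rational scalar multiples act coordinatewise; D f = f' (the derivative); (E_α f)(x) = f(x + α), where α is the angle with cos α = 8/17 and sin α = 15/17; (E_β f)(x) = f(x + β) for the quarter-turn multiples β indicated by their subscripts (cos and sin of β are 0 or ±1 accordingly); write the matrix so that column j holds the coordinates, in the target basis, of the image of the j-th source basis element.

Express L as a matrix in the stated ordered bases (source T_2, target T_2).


the matrix is [[1, 0, 0, 0, 0]; [0, -32/17, 25/17, 0, 0]; [0, -25/17, -32/17, 0, 0]; [0, 0, 0, -191/289, 256/289]; [0, 0, 0, -256/289, -191/289]] (rows listed top to bottom)

image of 1: 1
image of cos x: -(32/17)cos x - (25/17)sin x
image of sin x: (25/17)cos x - (32/17)sin x
image of cos 2x: -(191/289)cos 2x - (256/289)sin 2x
image of sin 2x: (256/289)cos 2x - (191/289)sin 2x
each image's coordinates form column j of the matrix


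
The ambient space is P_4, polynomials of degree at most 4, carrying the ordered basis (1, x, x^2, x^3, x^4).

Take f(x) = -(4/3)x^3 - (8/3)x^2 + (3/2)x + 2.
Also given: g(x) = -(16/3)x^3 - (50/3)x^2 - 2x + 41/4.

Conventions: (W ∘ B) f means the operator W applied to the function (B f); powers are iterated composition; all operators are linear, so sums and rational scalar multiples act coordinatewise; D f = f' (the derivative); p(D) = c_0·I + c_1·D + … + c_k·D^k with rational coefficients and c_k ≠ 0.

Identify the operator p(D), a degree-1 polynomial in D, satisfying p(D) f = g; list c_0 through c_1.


D^0 f = -(4/3)x^3 - (8/3)x^2 + (3/2)x + 2
D^1 f = -4x^2 - (16/3)x + 3/2
matching coefficients of g against c_0 f + c_1 Df + … from the top degree down determines the c_i
solution: c_0 = 4, c_1 = 3/2

p(D) = 4·I + (3/2)·D, i.e. c_0 = 4, c_1 = 3/2


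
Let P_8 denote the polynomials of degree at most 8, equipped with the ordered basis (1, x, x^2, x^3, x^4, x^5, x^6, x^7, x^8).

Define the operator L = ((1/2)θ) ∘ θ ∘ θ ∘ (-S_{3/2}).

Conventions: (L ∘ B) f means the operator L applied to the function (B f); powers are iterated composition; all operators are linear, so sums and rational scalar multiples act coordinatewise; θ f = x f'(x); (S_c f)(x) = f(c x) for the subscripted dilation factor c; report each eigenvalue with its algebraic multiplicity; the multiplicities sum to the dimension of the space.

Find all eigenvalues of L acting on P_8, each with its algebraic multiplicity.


image of 1: 0
image of x: -(3/4)x
image of x^2: -9x^2
image of x^3: -(729/16)x^3
image of x^4: -162x^4
image of x^5: -(30375/64)x^5
image of x^6: -(19683/16)x^6
image of x^7: -(750141/256)x^7
image of x^8: -6561x^8
the matrix is upper triangular; its diagonal is (0, -3/4, -9, -729/16, -162, -30375/64, -19683/16, -750141/256, -6561)
for a triangular matrix the eigenvalues are the diagonal entries, with algebraic multiplicity their repetition count

λ = -6561 (multiplicity 1), λ = -750141/256 (multiplicity 1), λ = -19683/16 (multiplicity 1), λ = -30375/64 (multiplicity 1), λ = -162 (multiplicity 1), λ = -729/16 (multiplicity 1), λ = -9 (multiplicity 1), λ = -3/4 (multiplicity 1), λ = 0 (multiplicity 1)


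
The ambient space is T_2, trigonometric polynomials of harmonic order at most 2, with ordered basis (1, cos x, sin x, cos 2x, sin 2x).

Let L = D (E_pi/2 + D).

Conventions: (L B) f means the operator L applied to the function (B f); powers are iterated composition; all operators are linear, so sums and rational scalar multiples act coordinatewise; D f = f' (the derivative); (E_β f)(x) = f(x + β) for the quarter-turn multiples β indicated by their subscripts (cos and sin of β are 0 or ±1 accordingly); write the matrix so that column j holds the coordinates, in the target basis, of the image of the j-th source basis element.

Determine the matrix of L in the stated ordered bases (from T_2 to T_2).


the matrix is [[0, 0, 0, 0, 0]; [0, -2, 0, 0, 0]; [0, 0, -2, 0, 0]; [0, 0, 0, -4, -2]; [0, 0, 0, 2, -4]] (rows listed top to bottom)

image of 1: 0
image of cos x: -2cos x
image of sin x: -2sin x
image of cos 2x: -4cos 2x + 2sin 2x
image of sin 2x: -2cos 2x - 4sin 2x
each image's coordinates form column j of the matrix


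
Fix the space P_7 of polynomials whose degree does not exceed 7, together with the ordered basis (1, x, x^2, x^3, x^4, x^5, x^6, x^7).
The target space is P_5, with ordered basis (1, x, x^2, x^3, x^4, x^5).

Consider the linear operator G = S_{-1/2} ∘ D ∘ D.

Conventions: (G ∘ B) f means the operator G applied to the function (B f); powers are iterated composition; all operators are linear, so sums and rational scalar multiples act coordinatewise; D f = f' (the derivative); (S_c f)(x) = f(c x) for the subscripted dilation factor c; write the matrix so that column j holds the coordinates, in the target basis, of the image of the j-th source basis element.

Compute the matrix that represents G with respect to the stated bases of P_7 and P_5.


image of 1: 0
image of x: 0
image of x^2: 2
image of x^3: -3x
image of x^4: 3x^2
image of x^5: -(5/2)x^3
image of x^6: (15/8)x^4
image of x^7: -(21/16)x^5
each image's coordinates form column j of the matrix

the matrix is [[0, 0, 2, 0, 0, 0, 0, 0]; [0, 0, 0, -3, 0, 0, 0, 0]; [0, 0, 0, 0, 3, 0, 0, 0]; [0, 0, 0, 0, 0, -5/2, 0, 0]; [0, 0, 0, 0, 0, 0, 15/8, 0]; [0, 0, 0, 0, 0, 0, 0, -21/16]] (rows listed top to bottom)


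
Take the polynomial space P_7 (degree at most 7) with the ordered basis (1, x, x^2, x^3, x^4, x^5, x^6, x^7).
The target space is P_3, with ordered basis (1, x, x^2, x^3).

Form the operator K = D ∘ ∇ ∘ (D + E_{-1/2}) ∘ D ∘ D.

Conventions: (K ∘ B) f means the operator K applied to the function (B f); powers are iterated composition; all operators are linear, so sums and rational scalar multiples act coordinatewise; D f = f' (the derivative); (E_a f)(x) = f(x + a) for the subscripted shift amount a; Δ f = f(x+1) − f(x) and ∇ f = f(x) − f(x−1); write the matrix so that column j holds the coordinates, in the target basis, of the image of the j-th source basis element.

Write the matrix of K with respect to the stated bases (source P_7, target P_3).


image of 1: 0
image of x: 0
image of x^2: 0
image of x^3: 0
image of x^4: 24
image of x^5: 120x
image of x^6: 360x^2 + 30
image of x^7: 840x^3 + 210x - 210
each image's coordinates form column j of the matrix

the matrix is [[0, 0, 0, 0, 24, 0, 30, -210]; [0, 0, 0, 0, 0, 120, 0, 210]; [0, 0, 0, 0, 0, 0, 360, 0]; [0, 0, 0, 0, 0, 0, 0, 840]] (rows listed top to bottom)


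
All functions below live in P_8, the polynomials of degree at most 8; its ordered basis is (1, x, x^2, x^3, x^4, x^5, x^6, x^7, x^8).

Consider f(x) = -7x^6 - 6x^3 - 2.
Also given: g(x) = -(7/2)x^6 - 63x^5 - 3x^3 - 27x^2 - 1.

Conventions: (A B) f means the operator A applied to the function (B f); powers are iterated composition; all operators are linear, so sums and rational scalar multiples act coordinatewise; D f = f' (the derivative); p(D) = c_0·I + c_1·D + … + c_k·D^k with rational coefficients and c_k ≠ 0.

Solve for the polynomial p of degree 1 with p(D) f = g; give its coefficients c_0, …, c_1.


D^0 f = -7x^6 - 6x^3 - 2
D^1 f = -42x^5 - 18x^2
matching coefficients of g against c_0 f + c_1 Df + … from the top degree down determines the c_i
solution: c_0 = 1/2, c_1 = 3/2

p(D) = (1/2)·I + (3/2)·D, i.e. c_0 = 1/2, c_1 = 3/2


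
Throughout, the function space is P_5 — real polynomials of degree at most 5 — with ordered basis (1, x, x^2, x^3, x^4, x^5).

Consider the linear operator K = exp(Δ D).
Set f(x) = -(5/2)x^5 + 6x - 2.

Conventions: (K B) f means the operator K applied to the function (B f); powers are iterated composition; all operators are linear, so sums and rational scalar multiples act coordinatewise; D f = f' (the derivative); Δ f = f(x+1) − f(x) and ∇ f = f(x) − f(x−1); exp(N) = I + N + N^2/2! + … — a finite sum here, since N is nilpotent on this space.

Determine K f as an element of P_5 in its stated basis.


g(x) = -(5/2)x^5 - 50x^3 - 75x^2 - 194x - 329/2

order-1 term: -50x^3 - 75x^2 - 50x - 25/2
order-2 term: -150x - 150
the series for exp(Δ D) f terminates at order 2
exp(Δ D) f = -(5/2)x^5 - 50x^3 - 75x^2 - 194x - 329/2


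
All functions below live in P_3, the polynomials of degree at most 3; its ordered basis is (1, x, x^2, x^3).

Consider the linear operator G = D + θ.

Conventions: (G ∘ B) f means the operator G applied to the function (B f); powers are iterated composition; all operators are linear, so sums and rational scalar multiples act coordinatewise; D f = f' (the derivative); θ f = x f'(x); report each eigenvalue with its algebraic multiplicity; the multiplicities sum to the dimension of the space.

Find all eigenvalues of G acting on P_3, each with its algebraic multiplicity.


image of 1: 0
image of x: x + 1
image of x^2: 2x^2 + 2x
image of x^3: 3x^3 + 3x^2
the matrix is upper triangular; its diagonal is (0, 1, 2, 3)
for a triangular matrix the eigenvalues are the diagonal entries, with algebraic multiplicity their repetition count

λ = 0 (multiplicity 1), λ = 1 (multiplicity 1), λ = 2 (multiplicity 1), λ = 3 (multiplicity 1)


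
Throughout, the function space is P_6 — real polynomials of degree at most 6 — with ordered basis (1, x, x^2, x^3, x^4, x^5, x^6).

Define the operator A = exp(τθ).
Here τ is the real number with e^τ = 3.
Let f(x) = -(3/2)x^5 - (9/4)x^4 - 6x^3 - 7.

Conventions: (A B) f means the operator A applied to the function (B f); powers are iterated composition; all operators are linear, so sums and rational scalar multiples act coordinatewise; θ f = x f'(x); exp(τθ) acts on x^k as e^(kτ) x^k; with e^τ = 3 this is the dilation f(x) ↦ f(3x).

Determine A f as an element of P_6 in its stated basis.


exp(τθ) x^k = e^(kτ) x^k; with e^τ = 3 this sends x^k to 3^k x^k
x^3 ↦ 27 x^3
x^4 ↦ 81 x^4
x^5 ↦ 243 x^5
applying this coordinatewise to f: exp(τθ) f = -(729/2)x^5 - (729/4)x^4 - 162x^3 - 7

g(x) = -(729/2)x^5 - (729/4)x^4 - 162x^3 - 7


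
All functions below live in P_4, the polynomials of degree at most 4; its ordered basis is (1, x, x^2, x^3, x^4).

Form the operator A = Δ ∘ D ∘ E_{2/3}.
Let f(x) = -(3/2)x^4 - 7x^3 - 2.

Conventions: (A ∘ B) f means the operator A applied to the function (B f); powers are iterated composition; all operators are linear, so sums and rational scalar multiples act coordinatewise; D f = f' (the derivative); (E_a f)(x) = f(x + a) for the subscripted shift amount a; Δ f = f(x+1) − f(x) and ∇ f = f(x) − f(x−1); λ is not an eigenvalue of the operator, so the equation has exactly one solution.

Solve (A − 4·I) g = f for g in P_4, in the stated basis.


write g with unknown coordinates in the stated basis and equate coefficients in (A − 4·I) g = f
solving from the highest basis element down gives g = (3/8)x^4 + (7/4)x^3 + (9/8)x^2 + (21/4)x + 23/4
check: A g = (9/2)x^2 + 21x + 21
so A g − 4·g = -(3/2)x^4 - 7x^3 - 2 = f ✓

g(x) = (3/8)x^4 + (7/4)x^3 + (9/8)x^2 + (21/4)x + 23/4


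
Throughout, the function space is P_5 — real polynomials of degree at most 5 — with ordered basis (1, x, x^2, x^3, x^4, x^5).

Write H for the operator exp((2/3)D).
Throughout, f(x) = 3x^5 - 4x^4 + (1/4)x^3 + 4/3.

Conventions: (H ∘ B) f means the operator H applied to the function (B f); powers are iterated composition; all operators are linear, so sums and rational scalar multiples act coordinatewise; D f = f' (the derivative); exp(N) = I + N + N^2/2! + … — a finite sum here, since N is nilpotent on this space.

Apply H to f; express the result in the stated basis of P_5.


g(x) = 3x^5 + 6x^4 + (35/12)x^3 - (23/18)x^2 - (13/9)x + 82/81

order-1 term: 10x^4 - (32/3)x^3 + (1/2)x^2
order-2 term: (40/3)x^3 - (32/3)x^2 + (1/3)x
order-3 term: (80/9)x^2 - (128/27)x + 2/27
order-4 term: (80/27)x - 64/81
order-5 term: 32/81
the series for exp((2/3)D) f terminates at order 5
exp((2/3)D) f = 3x^5 + 6x^4 + (35/12)x^3 - (23/18)x^2 - (13/9)x + 82/81


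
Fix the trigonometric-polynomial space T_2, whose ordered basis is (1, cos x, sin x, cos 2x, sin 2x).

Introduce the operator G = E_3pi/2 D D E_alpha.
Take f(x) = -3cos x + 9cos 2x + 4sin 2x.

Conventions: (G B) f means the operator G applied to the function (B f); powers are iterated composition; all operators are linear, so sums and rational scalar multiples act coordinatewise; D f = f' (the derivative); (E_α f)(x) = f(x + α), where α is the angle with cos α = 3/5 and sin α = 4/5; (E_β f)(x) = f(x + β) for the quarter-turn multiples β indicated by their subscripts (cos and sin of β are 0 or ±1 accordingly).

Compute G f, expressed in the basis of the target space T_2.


the image equals g(x) = (12/5)cos x + (9/5)sin x + (132/25)cos 2x - (976/25)sin 2x

E_alpha f = -(9/5)cos x + (12/5)sin x + (33/25)cos 2x - (244/25)sin 2x
D E_alpha f = (12/5)cos x + (9/5)sin x - (488/25)cos 2x - (66/25)sin 2x
D (D E_alpha) f = (9/5)cos x - (12/5)sin x - (132/25)cos 2x + (976/25)sin 2x
E_3pi/2 D (D E_alpha) f = (12/5)cos x + (9/5)sin x + (132/25)cos 2x - (976/25)sin 2x


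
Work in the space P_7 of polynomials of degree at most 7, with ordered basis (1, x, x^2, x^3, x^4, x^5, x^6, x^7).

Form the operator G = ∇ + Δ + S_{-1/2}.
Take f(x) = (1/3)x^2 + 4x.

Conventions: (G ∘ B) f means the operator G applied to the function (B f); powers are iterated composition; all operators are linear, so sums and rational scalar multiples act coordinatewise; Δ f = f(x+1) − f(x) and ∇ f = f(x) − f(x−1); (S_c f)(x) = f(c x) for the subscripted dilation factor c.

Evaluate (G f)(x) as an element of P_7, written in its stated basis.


∇ f = (2/3)x + 11/3
Δ f = (2/3)x + 13/3
S_{-1/2} f = (1/12)x^2 - 2x
(∇ + Δ + S_{-1/2}) f = (1/12)x^2 - (2/3)x + 8

the result is g(x) = (1/12)x^2 - (2/3)x + 8


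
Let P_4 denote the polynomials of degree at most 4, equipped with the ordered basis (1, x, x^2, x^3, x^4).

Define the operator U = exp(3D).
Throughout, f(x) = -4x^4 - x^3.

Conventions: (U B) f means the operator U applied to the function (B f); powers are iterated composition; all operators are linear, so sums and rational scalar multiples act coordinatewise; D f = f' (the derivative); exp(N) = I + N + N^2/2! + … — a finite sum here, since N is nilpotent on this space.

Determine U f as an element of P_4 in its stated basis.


order-1 term: -48x^3 - 9x^2
order-2 term: -216x^2 - 27x
order-3 term: -432x - 27
order-4 term: -324
the series for exp(3D) f terminates at order 4
exp(3D) f = -4x^4 - 49x^3 - 225x^2 - 459x - 351

the image equals g(x) = -4x^4 - 49x^3 - 225x^2 - 459x - 351


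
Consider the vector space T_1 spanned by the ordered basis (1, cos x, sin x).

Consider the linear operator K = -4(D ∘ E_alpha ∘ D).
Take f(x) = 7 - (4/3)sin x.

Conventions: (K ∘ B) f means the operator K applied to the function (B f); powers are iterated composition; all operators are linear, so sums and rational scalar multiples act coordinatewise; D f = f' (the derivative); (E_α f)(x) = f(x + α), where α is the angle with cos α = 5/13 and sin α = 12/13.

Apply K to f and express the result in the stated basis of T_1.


the image equals g(x) = -(64/13)cos x - (80/39)sin x

D f = -(4/3)cos x
E_alpha D f = -(20/39)cos x + (16/13)sin x
D (E_alpha ∘ D) f = (16/13)cos x + (20/39)sin x
(-4(D ∘ E_alpha ∘ D)) f = -(64/13)cos x - (80/39)sin x
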